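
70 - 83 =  - 13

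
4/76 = 1/19   =  0.05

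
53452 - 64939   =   - 11487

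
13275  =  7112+6163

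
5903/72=5903/72 = 81.99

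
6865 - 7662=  - 797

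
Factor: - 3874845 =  - 3^1*5^1*13^1*31^1*641^1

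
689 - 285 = 404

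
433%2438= 433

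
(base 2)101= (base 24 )5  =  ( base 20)5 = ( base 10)5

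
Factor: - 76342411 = -76342411^1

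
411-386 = 25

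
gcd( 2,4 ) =2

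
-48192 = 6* (-8032)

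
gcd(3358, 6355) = 1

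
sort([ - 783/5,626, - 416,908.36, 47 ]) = [ - 416, - 783/5 , 47,626,  908.36 ]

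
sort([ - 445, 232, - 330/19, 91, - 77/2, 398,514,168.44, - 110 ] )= [-445, - 110, - 77/2,- 330/19, 91 , 168.44,232, 398, 514 ]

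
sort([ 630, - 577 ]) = [ - 577,630]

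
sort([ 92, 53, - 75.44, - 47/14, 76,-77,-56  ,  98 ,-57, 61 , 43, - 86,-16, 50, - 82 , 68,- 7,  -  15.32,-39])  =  [-86, -82,-77,  -  75.44, - 57,  -  56,  -  39, - 16, - 15.32 , - 7, - 47/14,43, 50,53, 61,68,76,92,98 ] 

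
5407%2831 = 2576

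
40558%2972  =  1922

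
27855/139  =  27855/139=200.40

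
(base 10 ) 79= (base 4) 1033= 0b1001111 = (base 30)2J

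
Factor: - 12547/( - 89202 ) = 2^( - 1 ) * 3^( - 1)*12547^1*14867^( - 1 )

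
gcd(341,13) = 1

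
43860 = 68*645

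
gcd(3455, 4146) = 691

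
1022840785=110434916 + 912405869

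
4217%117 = 5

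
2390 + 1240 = 3630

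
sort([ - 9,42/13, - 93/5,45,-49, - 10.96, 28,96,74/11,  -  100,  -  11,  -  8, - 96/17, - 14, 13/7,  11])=[ - 100, - 49, - 93/5, - 14, - 11, - 10.96,-9, - 8, - 96/17, 13/7  ,  42/13, 74/11,  11,28,  45,  96] 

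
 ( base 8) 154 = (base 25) 48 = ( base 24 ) 4C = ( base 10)108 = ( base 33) 39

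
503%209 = 85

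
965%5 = 0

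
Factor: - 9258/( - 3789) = 2^1*3^( - 1)*421^( - 1 )*1543^1 = 3086/1263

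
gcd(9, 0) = 9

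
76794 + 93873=170667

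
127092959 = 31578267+95514692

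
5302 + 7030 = 12332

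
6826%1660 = 186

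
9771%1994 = 1795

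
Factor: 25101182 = 2^1*29^1*457^1*947^1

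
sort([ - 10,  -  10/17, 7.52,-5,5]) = [  -  10,  -  5, - 10/17,5, 7.52]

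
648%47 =37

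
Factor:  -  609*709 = -3^1*7^1*29^1*709^1 = - 431781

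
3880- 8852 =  - 4972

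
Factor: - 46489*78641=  - 19^1*4139^1*46489^1=-3655941449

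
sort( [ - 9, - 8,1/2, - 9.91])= [ - 9.91, - 9, - 8,1/2 ]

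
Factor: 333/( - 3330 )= - 1/10 = -2^( -1 )*5^ (- 1) 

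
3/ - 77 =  - 1+74/77 = - 0.04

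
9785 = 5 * 1957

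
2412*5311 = 12810132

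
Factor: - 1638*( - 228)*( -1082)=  - 2^4*3^3*7^1*13^1*19^1*541^1 = - 404088048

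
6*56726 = 340356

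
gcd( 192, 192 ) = 192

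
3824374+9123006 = 12947380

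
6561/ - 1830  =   - 2187/610=-3.59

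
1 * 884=884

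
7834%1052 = 470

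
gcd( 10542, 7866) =6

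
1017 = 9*113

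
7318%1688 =566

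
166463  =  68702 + 97761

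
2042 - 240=1802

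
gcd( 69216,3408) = 48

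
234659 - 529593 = - 294934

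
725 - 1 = 724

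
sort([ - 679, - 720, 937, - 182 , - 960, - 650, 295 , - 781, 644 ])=[ - 960, - 781, - 720,  -  679, - 650, - 182,295, 644, 937]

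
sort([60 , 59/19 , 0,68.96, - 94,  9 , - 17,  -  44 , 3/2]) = [ - 94 , - 44, - 17 , 0, 3/2, 59/19,9, 60,68.96]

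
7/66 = 7/66 = 0.11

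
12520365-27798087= -15277722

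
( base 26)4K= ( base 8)174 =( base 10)124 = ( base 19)6a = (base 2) 1111100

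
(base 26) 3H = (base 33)2T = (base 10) 95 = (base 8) 137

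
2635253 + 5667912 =8303165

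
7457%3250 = 957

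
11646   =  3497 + 8149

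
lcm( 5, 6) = 30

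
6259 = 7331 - 1072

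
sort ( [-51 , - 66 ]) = [ - 66, - 51]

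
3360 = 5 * 672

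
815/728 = 1 + 87/728 = 1.12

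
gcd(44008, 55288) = 8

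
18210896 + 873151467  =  891362363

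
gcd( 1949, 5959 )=1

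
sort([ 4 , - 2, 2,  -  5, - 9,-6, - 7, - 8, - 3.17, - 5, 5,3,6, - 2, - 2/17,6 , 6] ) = [  -  9, - 8, - 7,-6,-5, - 5, - 3.17, - 2,-2, - 2/17 , 2, 3,  4,5, 6,6,6] 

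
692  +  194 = 886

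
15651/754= 15651/754  =  20.76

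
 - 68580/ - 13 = 68580/13  =  5275.38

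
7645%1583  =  1313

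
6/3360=1/560= 0.00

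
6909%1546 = 725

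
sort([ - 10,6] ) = [ - 10,6]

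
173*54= 9342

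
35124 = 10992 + 24132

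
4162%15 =7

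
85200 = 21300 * 4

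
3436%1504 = 428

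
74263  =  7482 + 66781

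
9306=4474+4832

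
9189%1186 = 887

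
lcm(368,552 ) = 1104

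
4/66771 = 4/66771 =0.00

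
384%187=10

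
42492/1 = 42492 = 42492.00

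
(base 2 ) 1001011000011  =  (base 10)4803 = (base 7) 20001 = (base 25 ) 7H3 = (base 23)91j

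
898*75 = 67350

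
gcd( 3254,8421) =1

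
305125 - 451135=-146010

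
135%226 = 135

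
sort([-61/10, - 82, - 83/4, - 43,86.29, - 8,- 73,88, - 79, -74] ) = [ - 82,- 79, - 74, - 73, - 43 ,-83/4,-8, - 61/10,86.29,88 ] 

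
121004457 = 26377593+94626864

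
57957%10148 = 7217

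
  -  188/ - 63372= 47/15843= 0.00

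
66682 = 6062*11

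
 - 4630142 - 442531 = - 5072673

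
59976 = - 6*( - 9996)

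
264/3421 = 24/311 = 0.08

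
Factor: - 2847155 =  - 5^1*569431^1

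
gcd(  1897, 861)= 7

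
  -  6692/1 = - 6692 = - 6692.00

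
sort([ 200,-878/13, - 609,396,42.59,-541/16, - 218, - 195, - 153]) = [ - 609, - 218, - 195, -153, - 878/13, - 541/16,42.59,200,396 ]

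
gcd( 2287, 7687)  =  1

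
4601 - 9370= -4769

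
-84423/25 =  - 3377 + 2/25 = - 3376.92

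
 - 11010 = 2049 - 13059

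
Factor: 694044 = 2^2*3^2*13^1*1483^1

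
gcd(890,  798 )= 2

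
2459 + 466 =2925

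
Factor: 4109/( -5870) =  - 7/10= - 2^( - 1 )*5^(-1)*7^1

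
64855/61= 64855/61 = 1063.20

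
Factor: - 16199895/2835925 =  - 3239979/567185 =- 3^1*5^( - 1)*  17^2*37^1 *101^1*113437^( - 1) 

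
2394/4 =598 + 1/2= 598.50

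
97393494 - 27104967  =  70288527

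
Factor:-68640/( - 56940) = 88/73 = 2^3* 11^1*73^(-1 ) 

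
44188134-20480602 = 23707532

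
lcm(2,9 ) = 18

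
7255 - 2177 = 5078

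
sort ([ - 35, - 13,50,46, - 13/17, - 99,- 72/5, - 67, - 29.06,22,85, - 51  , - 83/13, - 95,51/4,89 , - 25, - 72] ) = [ - 99,-95,-72, - 67,  -  51,  -  35,-29.06, - 25,-72/5, - 13, - 83/13, - 13/17,51/4,22, 46, 50, 85,89 ] 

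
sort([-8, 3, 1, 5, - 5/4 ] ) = [ - 8,-5/4, 1, 3, 5 ]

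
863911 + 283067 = 1146978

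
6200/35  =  177 +1/7 = 177.14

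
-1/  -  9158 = 1/9158 = 0.00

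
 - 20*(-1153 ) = 23060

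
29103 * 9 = 261927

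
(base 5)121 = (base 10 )36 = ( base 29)17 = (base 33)13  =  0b100100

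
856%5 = 1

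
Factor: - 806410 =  - 2^1*5^1*11^1*7331^1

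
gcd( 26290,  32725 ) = 55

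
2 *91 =182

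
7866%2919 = 2028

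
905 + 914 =1819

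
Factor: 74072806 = 2^1*37036403^1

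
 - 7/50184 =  - 1 + 50177/50184 = -0.00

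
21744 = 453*48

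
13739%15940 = 13739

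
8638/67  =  128  +  62/67 = 128.93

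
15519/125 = 15519/125  =  124.15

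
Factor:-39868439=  - 13^1*43^1 * 73^1*977^1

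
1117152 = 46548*24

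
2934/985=2 + 964/985=2.98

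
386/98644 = 193/49322 = 0.00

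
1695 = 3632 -1937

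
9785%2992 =809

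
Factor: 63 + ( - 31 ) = 32 = 2^5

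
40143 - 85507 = -45364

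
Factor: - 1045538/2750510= -522769/1375255= - 5^(  -  1 ) * 7^(  -  1)*13^1*39293^( - 1 ) * 40213^1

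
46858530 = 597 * 78490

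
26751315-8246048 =18505267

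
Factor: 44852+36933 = 5^1 * 11^1*1487^1= 81785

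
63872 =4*15968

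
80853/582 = 26951/194 = 138.92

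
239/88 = 239/88 = 2.72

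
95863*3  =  287589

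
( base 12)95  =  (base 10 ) 113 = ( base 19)5I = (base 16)71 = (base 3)11012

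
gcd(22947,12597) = 3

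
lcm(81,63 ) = 567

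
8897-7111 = 1786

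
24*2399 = 57576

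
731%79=20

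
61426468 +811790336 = 873216804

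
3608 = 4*902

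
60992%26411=8170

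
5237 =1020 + 4217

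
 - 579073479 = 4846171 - 583919650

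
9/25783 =9/25783 = 0.00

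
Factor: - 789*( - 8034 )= 6338826 = 2^1 *3^2 * 13^1*103^1 * 263^1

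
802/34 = 401/17 = 23.59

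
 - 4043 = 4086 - 8129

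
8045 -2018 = 6027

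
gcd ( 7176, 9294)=6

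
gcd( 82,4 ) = 2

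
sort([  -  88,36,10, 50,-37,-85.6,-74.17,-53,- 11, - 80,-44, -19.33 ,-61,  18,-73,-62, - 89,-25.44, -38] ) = [-89,-88,-85.6, - 80, - 74.17, - 73, -62,-61,-53,-44 , - 38 , - 37, - 25.44,-19.33, -11,10,18,36,50]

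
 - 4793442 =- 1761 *2722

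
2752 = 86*32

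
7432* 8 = 59456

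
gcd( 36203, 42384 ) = 883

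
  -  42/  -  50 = 21/25=0.84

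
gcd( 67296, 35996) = 4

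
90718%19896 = 11134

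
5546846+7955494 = 13502340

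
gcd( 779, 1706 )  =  1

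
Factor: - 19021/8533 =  - 7^( -1)*53^( - 1 )*827^1   =  - 827/371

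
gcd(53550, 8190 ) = 630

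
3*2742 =8226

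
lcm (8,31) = 248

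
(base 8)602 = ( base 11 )321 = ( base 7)1061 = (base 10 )386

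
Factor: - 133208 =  - 2^3*16651^1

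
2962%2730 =232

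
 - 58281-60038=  - 118319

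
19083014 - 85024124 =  -65941110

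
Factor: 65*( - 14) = -2^1*5^1*7^1*13^1 = - 910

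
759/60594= 253/20198 = 0.01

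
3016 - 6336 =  - 3320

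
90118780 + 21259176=111377956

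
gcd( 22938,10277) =1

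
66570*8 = 532560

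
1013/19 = 53 + 6/19 = 53.32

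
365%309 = 56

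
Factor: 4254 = 2^1*3^1*709^1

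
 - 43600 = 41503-85103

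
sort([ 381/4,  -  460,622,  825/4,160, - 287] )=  [- 460,-287,381/4, 160,  825/4, 622]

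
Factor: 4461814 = 2^1*7^1*318701^1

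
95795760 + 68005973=163801733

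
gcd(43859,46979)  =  1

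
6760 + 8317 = 15077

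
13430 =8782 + 4648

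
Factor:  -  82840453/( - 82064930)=2^( - 1) *5^( - 1)*233^( - 1)*35221^( - 1)*82840453^1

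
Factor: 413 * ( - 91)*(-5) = 5^1*7^2*13^1*59^1 =187915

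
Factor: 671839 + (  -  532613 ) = 139226 = 2^1*67^1*1039^1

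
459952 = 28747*16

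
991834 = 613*1618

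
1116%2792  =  1116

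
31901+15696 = 47597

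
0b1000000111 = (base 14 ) 291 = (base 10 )519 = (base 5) 4034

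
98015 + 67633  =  165648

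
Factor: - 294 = - 2^1*3^1*7^2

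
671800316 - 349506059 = 322294257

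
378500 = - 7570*( - 50) 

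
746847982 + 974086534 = 1720934516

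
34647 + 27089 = 61736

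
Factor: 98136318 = 2^1*3^1*7^2*541^1*617^1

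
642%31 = 22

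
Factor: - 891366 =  - 2^1*3^1*7^1*19^1*1117^1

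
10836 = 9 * 1204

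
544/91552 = 17/2861 = 0.01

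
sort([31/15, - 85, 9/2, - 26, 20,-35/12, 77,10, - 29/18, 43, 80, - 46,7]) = [-85, - 46 ,  -  26, - 35/12, - 29/18,  31/15,9/2, 7, 10, 20, 43, 77 , 80 ]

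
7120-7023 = 97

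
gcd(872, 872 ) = 872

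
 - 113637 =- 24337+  - 89300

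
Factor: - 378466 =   -  2^1*11^1*17203^1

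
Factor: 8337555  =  3^2*5^1  *41^1*4519^1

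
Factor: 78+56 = 134 = 2^1*67^1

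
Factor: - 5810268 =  - 2^2*3^1*31^1*15619^1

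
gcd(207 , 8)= 1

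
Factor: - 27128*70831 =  - 1921503368= - 2^3*193^1*367^1*3391^1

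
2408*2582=6217456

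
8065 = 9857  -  1792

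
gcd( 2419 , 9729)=1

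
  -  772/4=  -  193 = -193.00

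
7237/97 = 7237/97  =  74.61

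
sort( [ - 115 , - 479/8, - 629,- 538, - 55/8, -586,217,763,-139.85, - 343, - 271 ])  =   [  -  629, - 586 , - 538, - 343, - 271, -139.85, - 115,-479/8, - 55/8, 217,763 ] 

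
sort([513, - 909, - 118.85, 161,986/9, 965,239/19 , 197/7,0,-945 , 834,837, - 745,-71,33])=[-945,- 909, - 745, - 118.85 ,-71, 0, 239/19,197/7,33,986/9,161,  513,834,837,965]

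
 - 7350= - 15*490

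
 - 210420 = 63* (-3340 )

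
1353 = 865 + 488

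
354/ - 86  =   - 5 + 38/43  =  - 4.12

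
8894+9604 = 18498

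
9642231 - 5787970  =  3854261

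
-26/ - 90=13/45  =  0.29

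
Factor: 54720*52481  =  2^6*3^2* 5^1*11^1*13^1*19^1*367^1  =  2871760320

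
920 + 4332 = 5252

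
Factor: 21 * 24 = 504 = 2^3*3^2*7^1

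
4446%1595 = 1256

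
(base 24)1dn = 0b1110001111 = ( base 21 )218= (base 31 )TC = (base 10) 911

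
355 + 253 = 608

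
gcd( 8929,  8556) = 1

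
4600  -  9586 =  - 4986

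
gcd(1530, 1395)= 45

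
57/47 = 1 + 10/47 = 1.21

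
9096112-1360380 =7735732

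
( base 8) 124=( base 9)103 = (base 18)4C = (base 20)44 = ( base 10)84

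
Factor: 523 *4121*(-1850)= - 2^1 * 5^2 * 13^1 * 37^1*317^1*523^1=- 3987273550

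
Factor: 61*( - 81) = - 3^4*61^1 = -  4941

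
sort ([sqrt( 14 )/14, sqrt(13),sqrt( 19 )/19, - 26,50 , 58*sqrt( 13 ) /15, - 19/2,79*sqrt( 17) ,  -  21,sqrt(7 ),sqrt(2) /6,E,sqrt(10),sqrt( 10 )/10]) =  [ - 26 , - 21, - 19/2,sqrt( 19) /19, sqrt( 2 )/6, sqrt ( 14 )/14,  sqrt ( 10) /10,sqrt( 7),E,sqrt( 10),sqrt( 13 ),58*sqrt( 13 ) /15,50,79*sqrt( 17)] 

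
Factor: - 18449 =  - 19^1*971^1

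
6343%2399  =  1545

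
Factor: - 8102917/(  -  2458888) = 2^( - 3 )* 467^1*17351^1*307361^( - 1)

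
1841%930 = 911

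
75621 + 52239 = 127860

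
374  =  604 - 230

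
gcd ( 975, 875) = 25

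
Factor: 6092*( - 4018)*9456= -231460715136= - 2^7*3^1*7^2 * 41^1*197^1*1523^1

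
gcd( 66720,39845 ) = 5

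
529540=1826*290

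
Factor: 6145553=6145553^1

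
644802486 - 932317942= - 287515456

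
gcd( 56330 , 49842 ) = 2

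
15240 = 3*5080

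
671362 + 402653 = 1074015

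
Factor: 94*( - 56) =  - 5264 = - 2^4*7^1* 47^1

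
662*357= 236334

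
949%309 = 22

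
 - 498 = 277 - 775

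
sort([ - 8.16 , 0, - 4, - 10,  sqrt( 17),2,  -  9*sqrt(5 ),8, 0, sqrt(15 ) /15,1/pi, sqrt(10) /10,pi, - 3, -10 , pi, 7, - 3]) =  [-9 * sqrt( 5), - 10 , - 10, - 8.16,-4, - 3, - 3,  0, 0,sqrt (15)/15,sqrt (10)/10,  1/pi, 2,  pi , pi , sqrt(17),7,  8]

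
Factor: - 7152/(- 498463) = 2^4*3^1*7^ ( -1 )*149^1 * 71209^(  -  1 )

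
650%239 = 172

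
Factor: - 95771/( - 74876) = 2^ ( - 2 )*13^1*53^1*139^1 * 18719^ ( - 1 )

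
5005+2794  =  7799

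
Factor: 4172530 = 2^1*5^1*103^1*4051^1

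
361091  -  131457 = 229634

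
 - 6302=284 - 6586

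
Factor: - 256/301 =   -  2^8*7^( - 1 )*43^( - 1 )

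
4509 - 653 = 3856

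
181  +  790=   971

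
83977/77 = 1090 + 47/77 = 1090.61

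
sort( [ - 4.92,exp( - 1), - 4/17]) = [ - 4.92, - 4/17,exp( - 1 )]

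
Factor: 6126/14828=3063/7414 = 2^( - 1)*3^1 * 11^(-1)*337^(-1)*1021^1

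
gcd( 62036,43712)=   4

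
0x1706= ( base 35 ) 4SE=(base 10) 5894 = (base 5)142034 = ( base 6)43142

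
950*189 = 179550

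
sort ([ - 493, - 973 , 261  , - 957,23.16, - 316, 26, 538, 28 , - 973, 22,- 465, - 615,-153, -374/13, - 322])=[ - 973, - 973, - 957, - 615, - 493, - 465,- 322, - 316, - 153, - 374/13, 22, 23.16,  26,28,261, 538] 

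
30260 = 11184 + 19076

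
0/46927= 0 = 0.00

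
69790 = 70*997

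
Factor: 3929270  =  2^1*5^1*392927^1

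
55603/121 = 55603/121 =459.53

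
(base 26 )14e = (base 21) 1GH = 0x31a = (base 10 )794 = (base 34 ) NC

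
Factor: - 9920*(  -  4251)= 42169920 = 2^6*3^1*5^1*13^1 *31^1*109^1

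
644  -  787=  - 143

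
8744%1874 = 1248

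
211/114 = 1 + 97/114 = 1.85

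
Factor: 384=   2^7*  3^1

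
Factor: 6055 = 5^1*7^1*173^1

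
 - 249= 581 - 830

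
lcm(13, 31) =403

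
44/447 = 44/447 = 0.10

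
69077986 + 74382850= 143460836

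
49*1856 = 90944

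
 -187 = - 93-94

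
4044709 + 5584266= 9628975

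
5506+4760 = 10266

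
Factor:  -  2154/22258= -3/31 = -3^1*31^(-1 ) 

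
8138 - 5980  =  2158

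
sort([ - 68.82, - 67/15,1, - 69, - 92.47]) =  [ - 92.47, - 69,-68.82, - 67/15,1 ]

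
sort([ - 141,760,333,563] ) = [ - 141,333, 563, 760]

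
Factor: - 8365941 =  - 3^2 * 929549^1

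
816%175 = 116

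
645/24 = 26+7/8 = 26.88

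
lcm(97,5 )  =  485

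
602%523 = 79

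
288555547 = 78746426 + 209809121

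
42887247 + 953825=43841072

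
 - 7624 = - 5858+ - 1766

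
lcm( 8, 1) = 8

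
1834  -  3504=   -  1670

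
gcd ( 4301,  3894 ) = 11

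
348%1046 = 348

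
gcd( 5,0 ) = 5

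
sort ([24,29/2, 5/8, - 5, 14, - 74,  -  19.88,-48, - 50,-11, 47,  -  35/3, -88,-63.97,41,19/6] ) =[ - 88, - 74, - 63.97, - 50, - 48, - 19.88, - 35/3, - 11, - 5, 5/8 , 19/6, 14,29/2, 24,41, 47]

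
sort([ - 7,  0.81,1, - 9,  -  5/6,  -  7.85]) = [ - 9,  -  7.85, - 7, - 5/6, 0.81,1]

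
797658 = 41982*19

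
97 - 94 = 3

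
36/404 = 9/101 = 0.09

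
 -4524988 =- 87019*52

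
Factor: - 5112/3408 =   -  2^( - 1)*3^1 = - 3/2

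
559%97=74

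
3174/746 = 1587/373 = 4.25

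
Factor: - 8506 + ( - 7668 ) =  - 16174 = - 2^1*8087^1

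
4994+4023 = 9017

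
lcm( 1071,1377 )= 9639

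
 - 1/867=-1 + 866/867= -0.00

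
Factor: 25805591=7^1*19^1*194027^1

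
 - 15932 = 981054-996986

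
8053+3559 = 11612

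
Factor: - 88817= - 88817^1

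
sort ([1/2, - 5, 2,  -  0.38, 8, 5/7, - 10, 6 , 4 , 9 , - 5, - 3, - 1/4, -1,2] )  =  [ - 10, - 5, - 5, - 3, - 1, - 0.38, - 1/4,1/2,5/7,  2, 2,4, 6, 8,9]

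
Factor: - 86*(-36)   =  3096 = 2^3*3^2*43^1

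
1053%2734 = 1053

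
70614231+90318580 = 160932811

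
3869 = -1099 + 4968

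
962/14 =68  +  5/7 = 68.71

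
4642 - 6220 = - 1578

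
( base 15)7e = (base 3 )11102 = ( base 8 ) 167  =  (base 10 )119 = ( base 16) 77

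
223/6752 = 223/6752 = 0.03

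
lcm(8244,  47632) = 428688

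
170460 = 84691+85769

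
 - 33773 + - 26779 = - 60552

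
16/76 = 4/19 = 0.21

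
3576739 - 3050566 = 526173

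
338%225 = 113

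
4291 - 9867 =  - 5576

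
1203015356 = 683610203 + 519405153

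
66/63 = 1 + 1/21  =  1.05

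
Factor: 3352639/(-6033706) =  - 2^( - 1)*7^( -1) * 430979^( - 1 )*3352639^1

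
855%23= 4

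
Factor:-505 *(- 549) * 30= 2^1*3^3*5^2 * 61^1 *101^1 = 8317350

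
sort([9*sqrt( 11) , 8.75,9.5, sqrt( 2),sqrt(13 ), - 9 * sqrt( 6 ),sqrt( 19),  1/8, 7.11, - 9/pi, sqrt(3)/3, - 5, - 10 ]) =[ - 9*sqrt( 6), - 10, - 5, - 9/pi , 1/8,sqrt( 3 ) /3,sqrt (2 ), sqrt(13), sqrt(19 ),7.11, 8.75,9.5, 9*sqrt( 11 )]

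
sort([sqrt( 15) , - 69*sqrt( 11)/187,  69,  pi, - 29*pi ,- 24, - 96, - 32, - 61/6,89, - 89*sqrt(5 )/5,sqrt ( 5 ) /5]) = [ - 96, - 29 * pi, - 89 * sqrt( 5 ) /5,  -  32, - 24 , - 61/6,  -  69*sqrt( 11)/187, sqrt( 5 ) /5,  pi,sqrt ( 15 ), 69, 89]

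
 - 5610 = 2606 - 8216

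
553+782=1335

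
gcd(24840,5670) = 270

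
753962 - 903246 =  - 149284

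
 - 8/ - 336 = 1/42  =  0.02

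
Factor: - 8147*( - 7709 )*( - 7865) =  - 493963078895 = - 5^1*11^2 * 13^2*593^1 *8147^1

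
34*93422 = 3176348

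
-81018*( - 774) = 62707932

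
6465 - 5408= 1057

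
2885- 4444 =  - 1559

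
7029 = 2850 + 4179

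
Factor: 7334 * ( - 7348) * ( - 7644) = 2^5*3^1*7^2*11^1 * 13^1 * 19^1*167^1*193^1=411936933408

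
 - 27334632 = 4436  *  ( - 6162 ) 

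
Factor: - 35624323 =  - 7^3*283^1*367^1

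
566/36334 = 283/18167 = 0.02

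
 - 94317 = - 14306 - 80011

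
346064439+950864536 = 1296928975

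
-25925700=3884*( - 6675) 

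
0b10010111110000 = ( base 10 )9712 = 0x25F0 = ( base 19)17h3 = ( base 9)14281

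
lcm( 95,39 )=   3705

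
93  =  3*31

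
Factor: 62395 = 5^1 * 12479^1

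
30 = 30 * 1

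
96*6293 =604128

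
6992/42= 166+ 10/21 = 166.48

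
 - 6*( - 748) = 4488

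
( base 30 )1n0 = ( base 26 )294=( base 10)1590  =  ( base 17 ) 589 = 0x636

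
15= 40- 25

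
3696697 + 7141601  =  10838298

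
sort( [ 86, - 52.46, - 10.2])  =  [ - 52.46, - 10.2,86] 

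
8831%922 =533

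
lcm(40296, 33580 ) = 201480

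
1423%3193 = 1423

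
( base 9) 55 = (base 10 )50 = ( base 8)62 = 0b110010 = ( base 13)3B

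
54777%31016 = 23761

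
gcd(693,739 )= 1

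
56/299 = 56/299 = 0.19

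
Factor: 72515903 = 773^1*93811^1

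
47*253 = 11891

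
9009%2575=1284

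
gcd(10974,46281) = 3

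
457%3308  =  457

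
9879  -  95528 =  - 85649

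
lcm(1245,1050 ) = 87150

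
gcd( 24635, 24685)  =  5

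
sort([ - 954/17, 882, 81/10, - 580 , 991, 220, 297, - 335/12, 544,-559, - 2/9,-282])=[  -  580, - 559, - 282, - 954/17, - 335/12, - 2/9, 81/10,220,  297, 544, 882, 991 ]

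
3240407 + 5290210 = 8530617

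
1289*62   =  79918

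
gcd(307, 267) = 1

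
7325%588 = 269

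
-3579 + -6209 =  - 9788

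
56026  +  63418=119444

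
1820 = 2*910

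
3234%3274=3234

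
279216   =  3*93072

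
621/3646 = 621/3646 = 0.17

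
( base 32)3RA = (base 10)3946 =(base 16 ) F6A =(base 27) 5b4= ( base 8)7552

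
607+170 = 777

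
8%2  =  0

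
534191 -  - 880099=1414290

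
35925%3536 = 565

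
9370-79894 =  - 70524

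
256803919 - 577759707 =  - 320955788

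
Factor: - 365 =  - 5^1*73^1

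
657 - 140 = 517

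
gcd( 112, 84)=28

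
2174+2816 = 4990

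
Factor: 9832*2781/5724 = 2^1 *53^( - 1)*103^1*1229^1=253174/53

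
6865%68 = 65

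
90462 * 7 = 633234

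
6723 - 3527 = 3196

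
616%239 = 138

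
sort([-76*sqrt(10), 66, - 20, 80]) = [  -  76*sqrt(10), - 20, 66,80]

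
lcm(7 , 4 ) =28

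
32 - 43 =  - 11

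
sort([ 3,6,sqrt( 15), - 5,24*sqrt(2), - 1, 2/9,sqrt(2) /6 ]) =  [-5, - 1 , 2/9,sqrt(2)/6, 3,  sqrt(15),  6 , 24*sqrt( 2 )]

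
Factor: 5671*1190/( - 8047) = -6748490/8047 = -2^1*5^1*7^1* 13^( - 1) * 17^1*53^1* 107^1*619^( - 1 )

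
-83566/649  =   - 129 +155/649  =  -128.76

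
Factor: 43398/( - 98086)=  - 3^2*2411^1*49043^( - 1) = - 21699/49043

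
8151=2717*3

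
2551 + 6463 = 9014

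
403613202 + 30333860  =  433947062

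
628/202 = 3 + 11/101 = 3.11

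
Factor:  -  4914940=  - 2^2*5^1*245747^1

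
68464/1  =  68464 = 68464.00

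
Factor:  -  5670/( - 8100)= 2^( - 1)*5^( - 1)*7^1 = 7/10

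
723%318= 87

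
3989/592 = 3989/592= 6.74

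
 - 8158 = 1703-9861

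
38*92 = 3496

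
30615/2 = 30615/2 = 15307.50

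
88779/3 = 29593 =29593.00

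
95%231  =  95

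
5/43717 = 5/43717=0.00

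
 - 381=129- 510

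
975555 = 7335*133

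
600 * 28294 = 16976400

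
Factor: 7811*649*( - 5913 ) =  - 29975001507 = -3^4*11^1*59^1*73^2*107^1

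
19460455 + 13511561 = 32972016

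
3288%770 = 208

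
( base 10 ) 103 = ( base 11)94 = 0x67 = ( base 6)251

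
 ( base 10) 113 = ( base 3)11012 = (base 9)135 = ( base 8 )161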